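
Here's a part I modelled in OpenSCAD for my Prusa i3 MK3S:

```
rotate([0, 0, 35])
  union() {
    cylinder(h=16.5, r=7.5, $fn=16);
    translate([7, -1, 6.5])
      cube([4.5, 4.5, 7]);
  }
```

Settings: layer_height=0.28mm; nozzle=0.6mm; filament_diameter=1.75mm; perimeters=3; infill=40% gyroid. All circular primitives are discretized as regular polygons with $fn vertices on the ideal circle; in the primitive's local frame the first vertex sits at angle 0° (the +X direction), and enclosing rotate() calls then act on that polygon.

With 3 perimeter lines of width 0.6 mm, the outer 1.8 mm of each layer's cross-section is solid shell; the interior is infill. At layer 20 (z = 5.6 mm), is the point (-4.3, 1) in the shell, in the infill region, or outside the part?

At z = 5.6 mm: the r=7.5 cylinder gives a regular 16-gon of circumradius 7.5 (constant along its height); the cube at (7, -1) does not reach this height (z outside [6.5, 13.5]); Taking the union: only the r=7.5 cylinder is present, so the union is just that shape — 1 connected region; (rotated 35° about Z; rotation is an isometry so areas/perimeters/island counts are preserved). Overall, the cross-section is a single solid region. Undo the 35° rotation: the query point maps to (-2.949, 3.286) in the un-rotated model frame. The nearest boundary edge runs (-2.87, 6.93)→(-5.30, 5.30); distance from the point to it = 2.99 mm. The point is inside the cross-section and 2.99 mm from the nearest boundary — more than the 1.8 mm shell width (3 × 0.6), so it's in the infill interior.

infill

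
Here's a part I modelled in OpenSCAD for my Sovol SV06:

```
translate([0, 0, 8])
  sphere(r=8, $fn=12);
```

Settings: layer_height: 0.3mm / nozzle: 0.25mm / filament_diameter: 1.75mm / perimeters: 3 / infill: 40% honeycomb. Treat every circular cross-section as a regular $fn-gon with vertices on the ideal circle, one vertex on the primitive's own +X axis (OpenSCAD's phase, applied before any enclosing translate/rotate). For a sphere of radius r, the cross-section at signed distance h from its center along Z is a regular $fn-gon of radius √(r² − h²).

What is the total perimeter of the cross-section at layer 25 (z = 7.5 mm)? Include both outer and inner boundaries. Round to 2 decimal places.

49.60 mm

At z = 7.5 mm: the r=8 sphere slices to a regular 12-gon of circumradius 7.984 (√(r²−h²) with h=0.5 from center) (perimeter = 2·12·7.984·sin(180°/12) = 49.60 mm). Overall, the cross-section is a single solid region. Total boundary length (outer) = 49.60 mm.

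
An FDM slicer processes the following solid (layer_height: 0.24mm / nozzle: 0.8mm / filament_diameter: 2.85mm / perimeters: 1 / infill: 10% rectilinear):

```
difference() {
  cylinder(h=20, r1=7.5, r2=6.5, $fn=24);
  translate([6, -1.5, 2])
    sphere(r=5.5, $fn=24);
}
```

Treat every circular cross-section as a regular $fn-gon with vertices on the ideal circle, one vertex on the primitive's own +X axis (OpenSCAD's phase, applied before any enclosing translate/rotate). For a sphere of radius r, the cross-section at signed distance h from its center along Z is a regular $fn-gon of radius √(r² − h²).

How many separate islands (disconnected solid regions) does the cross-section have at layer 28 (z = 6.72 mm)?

At z = 6.72 mm: the cone contributes a regular 24-gon of circumradius 7.164 (interpolated between r1=7.5 and r2=6.5 at t=0.336); the sphere at (6, -1.5): section is a regular 24-gon, circumradius = √(r²−h²) = √(5.5²−4.72²) = 2.823; Subtracting the remaining from the first: starting from the cone, the r=5.5 sphere at (6, -1.5) partially overlaps it — only the 16.58 mm² overlap (of its 24.76 mm²) is removed, clipping the outline — 1 connected region. Overall, the cross-section is a single solid region. Island count = 1.

1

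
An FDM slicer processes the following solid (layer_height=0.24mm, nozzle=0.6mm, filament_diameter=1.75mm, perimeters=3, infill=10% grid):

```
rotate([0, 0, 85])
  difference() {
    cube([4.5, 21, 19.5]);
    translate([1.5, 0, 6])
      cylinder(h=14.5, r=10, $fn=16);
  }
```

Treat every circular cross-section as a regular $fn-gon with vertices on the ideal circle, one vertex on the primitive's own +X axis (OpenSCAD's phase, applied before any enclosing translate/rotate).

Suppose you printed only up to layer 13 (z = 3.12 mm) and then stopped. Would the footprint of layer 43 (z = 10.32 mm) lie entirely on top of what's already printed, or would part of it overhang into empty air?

Compare the two slices. At z = 3.12: the cube (footprint 4.5×21) is included at this height (area 94.50 mm²); the cylinder at (1.5, 0) is not intersected at this z (z outside [6, 20.5]); Subtracting the remaining from the first: none of the subtracted shapes is present at this height, so the 4.5×21 cube is unchanged — area = 94.50 mm²; (rotated 85° about Z; rotation is an isometry so areas/perimeters/island counts are preserved). At z = 10.32: the cube is present — its section is the full 4.5×21 rectangle (area 94.50 mm²); the r=10 cylinder at (1.5, 0) contributes a regular 16-gon of circumradius 10 (area = (16/2)·10.000²·sin(360°/16) = 306.15 mm²); Subtracting the remaining from the first: starting from the 4.5×21 cube (94.50 mm²), the r=10 cylinder at (1.5, 0) partially overlaps it — only the 43.88 mm² overlap (of its 306.15 mm²) is removed, clipping the outline — area = 50.62 mm²; (whole slice rotated 85° about Z — lengths, areas and connectivity unchanged). Checking containment: the cross-section at z = 10.32 is a subset of the cross-section at z = 3.12.

entirely on top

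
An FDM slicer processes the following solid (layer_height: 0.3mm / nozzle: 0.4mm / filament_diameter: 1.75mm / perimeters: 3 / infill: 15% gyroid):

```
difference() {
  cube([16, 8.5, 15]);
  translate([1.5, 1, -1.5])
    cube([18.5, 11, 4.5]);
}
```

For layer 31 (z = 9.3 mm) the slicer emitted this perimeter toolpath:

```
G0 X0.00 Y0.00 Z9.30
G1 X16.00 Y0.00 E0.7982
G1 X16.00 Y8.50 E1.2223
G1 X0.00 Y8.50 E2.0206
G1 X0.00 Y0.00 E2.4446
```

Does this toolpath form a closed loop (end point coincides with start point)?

yes

Start point (G0): (0.00, 0.00). End point (last G1): the path returns to the start — closed.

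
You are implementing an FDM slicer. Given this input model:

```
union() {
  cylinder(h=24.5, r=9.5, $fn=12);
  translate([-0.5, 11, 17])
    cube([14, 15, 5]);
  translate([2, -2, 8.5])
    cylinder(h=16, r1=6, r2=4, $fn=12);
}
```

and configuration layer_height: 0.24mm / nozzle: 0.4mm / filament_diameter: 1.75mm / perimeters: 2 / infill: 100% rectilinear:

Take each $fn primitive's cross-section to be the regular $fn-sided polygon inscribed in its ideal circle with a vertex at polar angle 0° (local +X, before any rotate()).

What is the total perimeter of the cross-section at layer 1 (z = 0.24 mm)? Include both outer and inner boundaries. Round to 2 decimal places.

59.01 mm

At z = 0.24 mm: the r=9.5 cylinder contributes a regular 12-gon of circumradius 9.5 (perimeter = 2·12·9.500·sin(180°/12) = 59.01 mm); the cube at (-0.5, 11) is not intersected at this z (z outside [17, 22]); the cone at (2, -2) is not intersected at this z (z outside [8.5, 24.5]); Combining (union): only the r=9.5 cylinder is present, so the union is just that shape — boundary = 59.01 mm. Overall, the cross-section is a single solid region. Total boundary length (outer) = 59.01 mm.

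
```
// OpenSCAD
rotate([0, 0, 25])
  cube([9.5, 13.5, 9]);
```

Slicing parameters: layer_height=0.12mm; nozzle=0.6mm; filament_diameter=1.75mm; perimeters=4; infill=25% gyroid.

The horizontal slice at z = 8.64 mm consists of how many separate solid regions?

At z = 8.64 mm: the 9.5×13.5 cube contributes its full rectangle; (rotated 25° about Z; rotation is an isometry so areas/perimeters/island counts are preserved). The result has 1 disconnected region.

1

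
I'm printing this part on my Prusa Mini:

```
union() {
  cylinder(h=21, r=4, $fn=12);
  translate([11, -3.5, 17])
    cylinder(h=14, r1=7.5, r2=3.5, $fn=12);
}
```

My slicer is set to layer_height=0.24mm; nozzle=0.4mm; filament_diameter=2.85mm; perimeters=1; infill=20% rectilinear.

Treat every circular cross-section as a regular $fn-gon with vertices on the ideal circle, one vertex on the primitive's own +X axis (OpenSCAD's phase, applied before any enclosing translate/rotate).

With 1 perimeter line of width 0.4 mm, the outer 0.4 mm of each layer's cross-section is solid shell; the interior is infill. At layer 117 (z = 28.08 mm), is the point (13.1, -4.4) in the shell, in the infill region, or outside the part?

At z = 28.08 mm: the cylinder is not intersected at this z (z outside [0, 21]); the cone at (11, -3.5) contributes a regular 12-gon of circumradius 4.334 (interpolated between r1=7.5 and r2=3.5 at t=0.791); Merging all regions: only the cone at (11, -3.5) is present, so the union is just that shape — 1 connected region. Overall, the cross-section is a single solid region. The nearest boundary edge runs (14.75, -5.67)→(15.33, -3.50); distance from the point to it = 1.93 mm. The point is inside the cross-section and 1.93 mm from the nearest boundary — more than the 0.4 mm shell width (1 × 0.4), so it's in the infill interior.

infill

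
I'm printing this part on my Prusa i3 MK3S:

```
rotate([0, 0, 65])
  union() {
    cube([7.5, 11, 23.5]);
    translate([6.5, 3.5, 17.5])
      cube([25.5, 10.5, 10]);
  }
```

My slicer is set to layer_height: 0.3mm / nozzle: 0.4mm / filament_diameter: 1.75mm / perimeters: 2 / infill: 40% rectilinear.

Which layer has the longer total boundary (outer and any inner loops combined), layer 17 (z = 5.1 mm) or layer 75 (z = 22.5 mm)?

layer 75 (z = 22.5 mm)

Layer 17 (z = 5.1): the cube (footprint 7.5×11) is included at this height (perimeter 37.00 mm); the cube at (6.5, 3.5) is absent (z outside [17.5, 27.5]); Taking the union: only the 7.5×11 cube is present, so the union is just that shape — boundary = 37.00 mm; (rotated 65° about Z; rotation is an isometry so areas/perimeters/island counts are preserved). So its perimeter = 37.00 mm. Layer 75 (z = 22.5): the 7.5×11 cube contributes its full rectangle (perimeter 37.00 mm); the cube at (6.5, 3.5) (footprint 25.5×10.5) is included at this height (perimeter 72.00 mm); Combining (union): the regions partially overlap (shared area 7.50 mm²), so the edge portions inside another operand are dropped and the merged outline is re-measured after clipping — boundary = 92.00 mm; (rotated 65° about Z; rotation is an isometry so areas/perimeters/island counts are preserved). So its perimeter = 92.00 mm. Layer 75 is larger (92.00 vs 37.00 mm).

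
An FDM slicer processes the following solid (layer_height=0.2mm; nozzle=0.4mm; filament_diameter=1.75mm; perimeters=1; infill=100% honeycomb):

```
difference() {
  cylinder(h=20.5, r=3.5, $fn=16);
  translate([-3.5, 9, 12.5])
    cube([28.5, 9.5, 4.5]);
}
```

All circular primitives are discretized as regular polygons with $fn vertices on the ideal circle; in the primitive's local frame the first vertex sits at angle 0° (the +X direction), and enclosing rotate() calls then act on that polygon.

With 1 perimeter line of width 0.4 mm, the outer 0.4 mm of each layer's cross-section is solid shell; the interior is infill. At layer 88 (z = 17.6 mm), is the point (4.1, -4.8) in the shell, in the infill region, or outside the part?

outside

At z = 17.6 mm: the r=3.5 cylinder gives a regular 16-gon of circumradius 3.5 (constant along its height); the cube at (-3.5, 9) is absent (z outside [12.5, 17]); Subtracting the remaining from the first: none of the subtracted shapes is present at this height, so the r=3.5 cylinder is unchanged — 1 connected region. Overall, the cross-section is a single solid region. The nearest boundary edge runs (1.34, -3.23)→(2.47, -2.47); distance from the point to it = 2.84 mm. The point is not inside any of the regions above, so it lies outside the cross-section (2.84 mm from the nearest boundary).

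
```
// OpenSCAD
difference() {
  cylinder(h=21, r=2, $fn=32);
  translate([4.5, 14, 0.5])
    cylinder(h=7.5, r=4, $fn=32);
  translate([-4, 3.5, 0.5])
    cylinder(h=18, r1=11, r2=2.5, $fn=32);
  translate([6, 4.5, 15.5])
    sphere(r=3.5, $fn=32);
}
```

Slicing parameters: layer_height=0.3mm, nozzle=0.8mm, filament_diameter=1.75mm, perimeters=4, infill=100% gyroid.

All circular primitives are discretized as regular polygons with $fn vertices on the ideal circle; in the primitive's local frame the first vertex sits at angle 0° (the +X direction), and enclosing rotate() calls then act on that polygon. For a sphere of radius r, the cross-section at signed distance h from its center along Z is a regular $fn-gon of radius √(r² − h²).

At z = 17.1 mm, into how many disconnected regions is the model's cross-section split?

At z = 17.1 mm: the r=2 cylinder contributes a regular 32-gon of circumradius 2; the cylinder at (4.5, 14) is not intersected at this z (z outside [0.5, 8]); the cone at (-4, 3.5) contributes a regular 32-gon of circumradius 3.161 (interpolated between r1=11 and r2=2.5 at t=0.922); the r=3.5 sphere at (6, 4.5) contributes a regular 32-gon of circumradius √(3.5²−1.6²) = 3.113; Taking the first minus the rest: starting from the r=2 cylinder, the cone at (-4, 3.5) misses the remaining region (no effect); the r=3.5 sphere at (6, 4.5) misses the remaining region (no effect) — 1 connected region. The result has 1 disconnected region.

1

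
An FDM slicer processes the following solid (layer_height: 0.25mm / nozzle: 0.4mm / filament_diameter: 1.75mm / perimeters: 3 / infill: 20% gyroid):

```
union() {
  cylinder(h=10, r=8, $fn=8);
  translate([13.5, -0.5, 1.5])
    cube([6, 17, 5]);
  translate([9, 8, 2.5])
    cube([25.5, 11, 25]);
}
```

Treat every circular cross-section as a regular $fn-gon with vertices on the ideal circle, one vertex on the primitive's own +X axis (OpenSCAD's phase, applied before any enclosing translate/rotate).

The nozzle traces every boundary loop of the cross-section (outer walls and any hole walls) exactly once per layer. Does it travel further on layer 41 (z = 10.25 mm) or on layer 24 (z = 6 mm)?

Layer 41 (z = 10.25): the cylinder is not intersected at this z (z outside [0, 10]); the cube at (13.5, -0.5) is not intersected at this z (z outside [1.5, 6.5]); the 25.5×11 cube at (9, 8) contributes its full rectangle (perimeter 73.00 mm); Taking the union: only the 25.5×11 cube at (9, 8) is present, so the union is just that shape — boundary = 73.00 mm. So its perimeter = 73.00 mm. Layer 24 (z = 6): the cylinder: section is a regular 8-gon, circumradius r=8 (perimeter = 2·8·8.000·sin(180°/8) = 48.98 mm); the 6×17 cube at (13.5, -0.5) contributes its full rectangle (perimeter 46.00 mm); the cube at (9, 8) is present — its section is the full 25.5×11 rectangle (perimeter 73.00 mm); Combining (union): the regions partially overlap (shared area 51.00 mm²), so the edge portions inside another operand are dropped and the merged outline is re-measured after clipping — boundary = 138.98 mm. So its perimeter = 138.98 mm. Layer 24 is larger (138.98 vs 73.00 mm).

layer 24 (z = 6 mm)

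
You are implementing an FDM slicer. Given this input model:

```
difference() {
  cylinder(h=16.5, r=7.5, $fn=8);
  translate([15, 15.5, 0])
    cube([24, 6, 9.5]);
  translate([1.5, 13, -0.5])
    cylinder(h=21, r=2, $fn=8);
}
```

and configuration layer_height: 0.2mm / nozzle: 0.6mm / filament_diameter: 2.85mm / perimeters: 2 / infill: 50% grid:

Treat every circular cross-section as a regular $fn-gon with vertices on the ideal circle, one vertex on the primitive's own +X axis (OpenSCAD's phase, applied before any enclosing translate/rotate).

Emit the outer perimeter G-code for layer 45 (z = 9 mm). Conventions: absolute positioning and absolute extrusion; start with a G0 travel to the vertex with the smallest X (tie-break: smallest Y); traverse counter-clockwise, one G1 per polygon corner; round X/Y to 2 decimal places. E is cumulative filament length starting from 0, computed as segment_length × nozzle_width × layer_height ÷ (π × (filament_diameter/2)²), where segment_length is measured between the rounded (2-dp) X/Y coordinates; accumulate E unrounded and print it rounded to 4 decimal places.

G0 X-7.50 Y0.00 Z9.00
G1 X-5.30 Y-5.30 E0.1079
G1 X0.00 Y-7.50 E0.2159
G1 X5.30 Y-5.30 E0.3238
G1 X7.50 Y0.00 E0.4318
G1 X5.30 Y5.30 E0.5397
G1 X0.00 Y7.50 E0.6477
G1 X-5.30 Y5.30 E0.7556
G1 X-7.50 Y0.00 E0.8636

At z = 9 mm: the r=7.5 cylinder contributes a regular 8-gon of circumradius 7.5; the cube at (15, 15.5) is present — its section is the full 24×6 rectangle; the r=2 cylinder at (1.5, 13) contributes a regular 8-gon of circumradius 2; Taking the first minus the rest: starting from the r=7.5 cylinder, the 24×6 cube at (15, 15.5) misses the remaining region (no effect); the r=2 cylinder at (1.5, 13) misses the remaining region (no effect) — 1 connected region. The outline is a single polygon with 8 vertices. Extrusion per mm of travel: 0.6 × 0.2 / (π × 1.425²) = 0.018811. Accumulating E over each segment gives final E = 0.8636.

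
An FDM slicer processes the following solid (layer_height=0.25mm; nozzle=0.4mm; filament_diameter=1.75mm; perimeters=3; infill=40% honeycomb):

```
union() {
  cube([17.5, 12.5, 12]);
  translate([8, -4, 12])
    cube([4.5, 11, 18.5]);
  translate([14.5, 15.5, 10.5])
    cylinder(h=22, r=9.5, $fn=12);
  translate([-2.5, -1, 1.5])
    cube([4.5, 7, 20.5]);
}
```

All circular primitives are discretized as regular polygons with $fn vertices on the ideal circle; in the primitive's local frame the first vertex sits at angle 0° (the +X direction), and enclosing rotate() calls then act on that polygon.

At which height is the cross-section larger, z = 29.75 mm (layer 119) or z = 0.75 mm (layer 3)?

Layer 119 (z = 29.75): the cube is not intersected at this z (z outside [0, 12]); the cube at (8, -4) (footprint 4.5×11) is included at this height (area 49.50 mm²); the cylinder at (14.5, 15.5): section is a regular 12-gon, circumradius r=9.5 (area = (12/2)·9.500²·sin(360°/12) = 270.75 mm²); the cube at (-2.5, -1) does not reach this height (z outside [1.5, 22]); Taking the union: the regions partially overlap — summed areas 320.25 mm² minus the doubly-counted overlap 0.40 mm² gives 319.85 mm² — area = 319.85 mm². So its area = 319.85 mm². Layer 3 (z = 0.75): the 17.5×12.5 cube contributes its full rectangle (area 218.75 mm²); the cube at (8, -4) is not intersected at this z (z outside [12, 30.5]); the cylinder at (14.5, 15.5) is not intersected at this z (z outside [10.5, 32.5]); the cube at (-2.5, -1) is not intersected at this z (z outside [1.5, 22]); Merging all regions: only the 17.5×12.5 cube is present, so the union is just that shape — area = 218.75 mm². So its area = 218.75 mm². Layer 119 is larger (319.85 vs 218.75 mm²).

layer 119 (z = 29.75 mm)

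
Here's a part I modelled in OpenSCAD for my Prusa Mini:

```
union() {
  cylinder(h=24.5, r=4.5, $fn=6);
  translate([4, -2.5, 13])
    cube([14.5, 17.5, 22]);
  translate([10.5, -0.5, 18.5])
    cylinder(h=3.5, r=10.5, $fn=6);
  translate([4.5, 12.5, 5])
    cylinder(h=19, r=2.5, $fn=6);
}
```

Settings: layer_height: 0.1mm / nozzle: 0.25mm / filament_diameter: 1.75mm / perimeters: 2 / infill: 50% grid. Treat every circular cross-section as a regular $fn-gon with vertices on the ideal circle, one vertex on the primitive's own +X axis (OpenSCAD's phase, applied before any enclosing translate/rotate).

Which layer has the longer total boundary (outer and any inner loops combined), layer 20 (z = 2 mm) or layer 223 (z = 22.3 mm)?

layer 223 (z = 22.3 mm)

Layer 20 (z = 2): the cylinder: section is a regular 6-gon, circumradius r=4.5 (perimeter = 2·6·4.500·sin(180°/6) = 27.00 mm); the cube at (4, -2.5) does not reach this height (z outside [13, 35]); the cylinder at (10.5, -0.5) is not intersected at this z (z outside [18.5, 22]); the cylinder at (4.5, 12.5) is not intersected at this z (z outside [5, 24]); Combining (union): only the r=4.5 cylinder is present, so the union is just that shape — boundary = 27.00 mm. So its perimeter = 27.00 mm. Layer 223 (z = 22.3): the r=4.5 cylinder gives a regular 6-gon of circumradius 4.5 (constant along its height) (perimeter = 2·6·4.500·sin(180°/6) = 27.00 mm); the cube at (4, -2.5) (footprint 14.5×17.5) is included at this height (perimeter 64.00 mm); the cylinder at (10.5, -0.5) is not intersected at this z (z outside [18.5, 22]); the r=2.5 cylinder at (4.5, 12.5) gives a regular 6-gon of circumradius 2.5 (constant along its height) (perimeter = 2·6·2.500·sin(180°/6) = 15.00 mm); Taking the union: the regions partially overlap (shared area 10.72 mm²), so the edge portions inside another operand are dropped and the merged outline is re-measured after clipping — boundary = 89.44 mm. So its perimeter = 89.44 mm. Layer 223 is larger (89.44 vs 27.00 mm).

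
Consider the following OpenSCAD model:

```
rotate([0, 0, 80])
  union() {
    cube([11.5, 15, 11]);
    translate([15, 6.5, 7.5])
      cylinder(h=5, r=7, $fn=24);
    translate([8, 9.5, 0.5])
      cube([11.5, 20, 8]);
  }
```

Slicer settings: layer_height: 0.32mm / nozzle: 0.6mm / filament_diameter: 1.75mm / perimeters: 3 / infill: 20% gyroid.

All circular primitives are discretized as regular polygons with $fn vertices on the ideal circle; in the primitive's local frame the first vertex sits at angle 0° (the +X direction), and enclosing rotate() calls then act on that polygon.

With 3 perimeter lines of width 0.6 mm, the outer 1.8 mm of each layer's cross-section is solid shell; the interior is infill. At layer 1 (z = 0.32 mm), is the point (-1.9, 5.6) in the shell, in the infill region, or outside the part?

At z = 0.32 mm: the cube (footprint 11.5×15) is included at this height; the cylinder at (15, 6.5) is absent (z outside [7.5, 12.5]); the cube at (8, 9.5) is absent (z outside [0.5, 8.5]); Taking the union: only the 11.5×15 cube is present, so the union is just that shape — 1 connected region; (whole slice rotated 80° about Z — lengths, areas and connectivity unchanged). Overall, the cross-section is a single solid region. Undo the 80° rotation: the query point maps to (5.185, 2.844) in the un-rotated model frame. The nearest boundary edge runs (0.00, 0.00)→(11.50, 0.00); distance from the point to it = 2.84 mm. The point is inside the cross-section and 2.84 mm from the nearest boundary — more than the 1.8 mm shell width (3 × 0.6), so it's in the infill interior.

infill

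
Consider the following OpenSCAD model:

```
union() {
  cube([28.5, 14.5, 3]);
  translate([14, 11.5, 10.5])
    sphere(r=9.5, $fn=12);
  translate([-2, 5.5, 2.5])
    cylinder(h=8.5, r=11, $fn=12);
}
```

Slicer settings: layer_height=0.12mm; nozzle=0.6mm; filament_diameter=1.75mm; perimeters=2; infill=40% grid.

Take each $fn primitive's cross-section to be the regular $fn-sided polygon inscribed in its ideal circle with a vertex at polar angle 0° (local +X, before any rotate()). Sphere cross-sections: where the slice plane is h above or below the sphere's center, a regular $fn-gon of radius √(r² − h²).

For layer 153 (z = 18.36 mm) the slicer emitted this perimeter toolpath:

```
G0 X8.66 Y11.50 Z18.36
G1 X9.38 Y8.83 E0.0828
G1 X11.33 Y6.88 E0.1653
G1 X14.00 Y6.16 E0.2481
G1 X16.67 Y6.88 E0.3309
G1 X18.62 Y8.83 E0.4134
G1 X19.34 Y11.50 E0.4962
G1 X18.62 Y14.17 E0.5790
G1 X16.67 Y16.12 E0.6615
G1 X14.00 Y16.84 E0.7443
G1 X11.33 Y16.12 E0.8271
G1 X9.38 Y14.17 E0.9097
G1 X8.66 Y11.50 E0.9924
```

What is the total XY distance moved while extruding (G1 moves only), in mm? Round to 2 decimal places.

Sum the Euclidean lengths of each G1 segment: total = 33.15 mm.

33.15 mm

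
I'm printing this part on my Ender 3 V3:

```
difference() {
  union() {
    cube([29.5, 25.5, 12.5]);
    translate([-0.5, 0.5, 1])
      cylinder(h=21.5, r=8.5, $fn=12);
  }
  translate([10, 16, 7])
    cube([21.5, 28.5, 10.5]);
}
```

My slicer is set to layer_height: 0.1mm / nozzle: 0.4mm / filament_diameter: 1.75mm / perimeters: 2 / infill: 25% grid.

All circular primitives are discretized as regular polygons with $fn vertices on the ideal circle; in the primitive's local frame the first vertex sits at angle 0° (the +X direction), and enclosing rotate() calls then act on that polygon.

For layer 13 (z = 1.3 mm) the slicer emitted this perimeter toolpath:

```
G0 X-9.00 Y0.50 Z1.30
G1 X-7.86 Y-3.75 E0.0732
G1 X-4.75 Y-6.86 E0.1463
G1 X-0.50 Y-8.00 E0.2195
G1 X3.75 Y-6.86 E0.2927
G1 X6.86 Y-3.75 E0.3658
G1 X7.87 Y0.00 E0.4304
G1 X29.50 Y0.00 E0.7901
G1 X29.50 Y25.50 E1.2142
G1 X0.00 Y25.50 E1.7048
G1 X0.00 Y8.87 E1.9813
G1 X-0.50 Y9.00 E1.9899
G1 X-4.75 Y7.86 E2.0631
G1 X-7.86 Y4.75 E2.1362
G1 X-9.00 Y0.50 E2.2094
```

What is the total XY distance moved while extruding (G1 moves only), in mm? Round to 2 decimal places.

Sum the Euclidean lengths of each G1 segment: total = 132.86 mm.

132.86 mm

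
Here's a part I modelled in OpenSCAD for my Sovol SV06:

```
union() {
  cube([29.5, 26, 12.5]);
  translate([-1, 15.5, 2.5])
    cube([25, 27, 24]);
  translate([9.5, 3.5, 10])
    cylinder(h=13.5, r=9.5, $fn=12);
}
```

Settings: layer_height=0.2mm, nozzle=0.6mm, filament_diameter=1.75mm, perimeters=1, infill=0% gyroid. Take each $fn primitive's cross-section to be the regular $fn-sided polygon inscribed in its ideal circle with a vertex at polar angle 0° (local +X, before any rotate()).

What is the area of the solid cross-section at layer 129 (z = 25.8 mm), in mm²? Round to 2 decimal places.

675.00 mm²

At z = 25.8 mm: the cube does not reach this height (z outside [0, 12.5]); the cube at (-1, 15.5) is present — its section is the full 25×27 rectangle (area 675.00 mm²); the cylinder at (9.5, 3.5) does not reach this height (z outside [10, 23.5]); Taking the union: only the 25×27 cube at (-1, 15.5) is present, so the union is just that shape — area = 675.00 mm². Overall, the cross-section is a single solid region. Net area = 675.00 mm².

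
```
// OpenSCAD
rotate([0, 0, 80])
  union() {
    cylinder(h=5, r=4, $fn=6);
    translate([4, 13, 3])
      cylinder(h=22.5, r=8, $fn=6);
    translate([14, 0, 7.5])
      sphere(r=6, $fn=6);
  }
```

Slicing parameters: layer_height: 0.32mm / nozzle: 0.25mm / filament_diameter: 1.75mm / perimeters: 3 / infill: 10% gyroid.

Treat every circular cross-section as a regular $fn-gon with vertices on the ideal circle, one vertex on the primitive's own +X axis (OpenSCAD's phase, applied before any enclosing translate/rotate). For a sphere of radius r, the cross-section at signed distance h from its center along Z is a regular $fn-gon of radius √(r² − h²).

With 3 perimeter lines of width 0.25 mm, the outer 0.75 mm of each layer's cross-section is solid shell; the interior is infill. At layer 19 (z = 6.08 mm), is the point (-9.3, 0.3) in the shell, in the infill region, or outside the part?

At z = 6.08 mm: the cylinder does not reach this height (z outside [0, 5]); the cylinder at (4, 13): section is a regular 6-gon, circumradius r=8; the r=6 sphere at (14, 0) contributes a regular 6-gon of circumradius √(6²−1.42²) = 5.830; Merging all regions: the 2 present regions are separate (no shared area or edge), so areas and boundary lengths simply add and each stays a separate island — 2 connected regions; (whole slice rotated 80° about Z — lengths, areas and connectivity unchanged). Overall, the cross-section has 2 separate islands. Undo the 80° rotation: the query point maps to (-1.319, 9.211) in the un-rotated model frame. The nearest boundary edge runs (-0.00, 6.07)→(-4.00, 13.00); distance from the point to it = 0.43 mm. (Shell/infill is judged within the island containing the point — the largest one.) The point is inside the cross-section, 0.43 mm from the nearest boundary — within the 0.75 mm shell band (3 × 0.25).

shell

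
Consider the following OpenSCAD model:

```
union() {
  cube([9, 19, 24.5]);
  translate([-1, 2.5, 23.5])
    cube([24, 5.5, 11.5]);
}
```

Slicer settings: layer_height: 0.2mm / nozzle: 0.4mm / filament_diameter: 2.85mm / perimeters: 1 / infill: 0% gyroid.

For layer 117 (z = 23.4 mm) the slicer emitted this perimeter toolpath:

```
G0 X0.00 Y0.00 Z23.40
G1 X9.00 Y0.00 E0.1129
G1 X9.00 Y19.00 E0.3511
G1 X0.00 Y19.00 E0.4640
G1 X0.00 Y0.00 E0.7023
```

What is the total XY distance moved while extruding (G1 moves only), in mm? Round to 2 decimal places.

Sum the Euclidean lengths of each G1 segment: total = 56.00 mm.

56.00 mm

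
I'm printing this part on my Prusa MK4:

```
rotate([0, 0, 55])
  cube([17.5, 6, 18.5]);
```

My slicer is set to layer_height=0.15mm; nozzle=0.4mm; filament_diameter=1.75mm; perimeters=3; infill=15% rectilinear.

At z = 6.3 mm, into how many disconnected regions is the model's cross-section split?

1

At z = 6.3 mm: the cube (footprint 17.5×6) is included at this height; (whole slice rotated 55° about Z — lengths, areas and connectivity unchanged). The result has 1 disconnected region.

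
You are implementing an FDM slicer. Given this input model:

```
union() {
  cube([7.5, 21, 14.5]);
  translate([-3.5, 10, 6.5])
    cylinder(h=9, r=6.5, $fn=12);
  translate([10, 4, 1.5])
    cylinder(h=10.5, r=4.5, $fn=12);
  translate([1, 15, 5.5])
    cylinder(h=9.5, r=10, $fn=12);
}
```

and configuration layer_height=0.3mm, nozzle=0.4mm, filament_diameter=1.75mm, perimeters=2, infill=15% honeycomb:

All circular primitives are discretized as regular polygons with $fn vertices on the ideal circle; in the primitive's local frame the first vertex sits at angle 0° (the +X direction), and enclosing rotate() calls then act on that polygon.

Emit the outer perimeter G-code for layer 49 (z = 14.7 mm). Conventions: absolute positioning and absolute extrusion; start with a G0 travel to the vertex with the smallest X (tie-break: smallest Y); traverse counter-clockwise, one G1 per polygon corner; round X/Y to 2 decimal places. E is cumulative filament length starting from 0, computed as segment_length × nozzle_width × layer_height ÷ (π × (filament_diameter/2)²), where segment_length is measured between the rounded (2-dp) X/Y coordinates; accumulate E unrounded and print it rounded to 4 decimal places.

At z = 14.7 mm: the cube is not intersected at this z (z outside [0, 14.5]); the r=6.5 cylinder at (-3.5, 10) contributes a regular 12-gon of circumradius 6.5; the cylinder at (10, 4) is not intersected at this z (z outside [1.5, 12]); the cylinder at (1, 15): section is a regular 12-gon, circumradius r=10; Taking the union: the regions partially overlap (shared area 92.38 mm²), so overlapping operands fuse into one piece — 1 connected region. The outline is a single polygon with 18 vertices. Extrusion per mm of travel: 0.4 × 0.3 / (π × 0.875²) = 0.049890. Accumulating E over each segment gives final E = 3.3417.

G0 X-10.00 Y10.00 Z14.70
G1 X-9.13 Y6.75 E0.1679
G1 X-6.75 Y4.37 E0.3358
G1 X-3.50 Y3.50 E0.5036
G1 X-0.25 Y4.37 E0.6715
G1 X0.51 Y5.13 E0.7251
G1 X1.00 Y5.00 E0.7504
G1 X6.00 Y6.34 E1.0086
G1 X9.66 Y10.00 E1.2669
G1 X11.00 Y15.00 E1.5251
G1 X9.66 Y20.00 E1.7834
G1 X6.00 Y23.66 E2.0416
G1 X1.00 Y25.00 E2.2999
G1 X-4.00 Y23.66 E2.5581
G1 X-7.66 Y20.00 E2.8164
G1 X-9.00 Y15.00 E3.0746
G1 X-8.66 Y13.72 E3.1407
G1 X-9.13 Y13.25 E3.1738
G1 X-10.00 Y10.00 E3.3417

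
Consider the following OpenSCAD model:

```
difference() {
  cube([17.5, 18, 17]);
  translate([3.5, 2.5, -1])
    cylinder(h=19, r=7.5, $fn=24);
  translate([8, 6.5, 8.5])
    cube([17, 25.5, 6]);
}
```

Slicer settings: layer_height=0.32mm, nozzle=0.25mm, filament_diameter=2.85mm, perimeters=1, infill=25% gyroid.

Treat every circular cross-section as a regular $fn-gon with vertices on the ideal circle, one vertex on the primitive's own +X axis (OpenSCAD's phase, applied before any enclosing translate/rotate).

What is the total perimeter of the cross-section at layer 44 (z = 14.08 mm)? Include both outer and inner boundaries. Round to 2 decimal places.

At z = 14.08 mm: the cube is present — its section is the full 17.5×18 rectangle (perimeter 71.00 mm); the r=7.5 cylinder at (3.5, 2.5) gives a regular 24-gon of circumradius 7.5 (constant along its height) (perimeter = 2·24·7.500·sin(180°/24) = 46.99 mm); the cube at (8, 6.5) is present — its section is the full 17×25.5 rectangle (perimeter 85.00 mm); Subtracting the remaining from the first: starting from the 17.5×18 cube, the r=7.5 cylinder at (3.5, 2.5) partially overlaps it — only the 95.82 mm² overlap (of its 174.70 mm²) is removed, clipping the outline; the 17×25.5 cube at (8, 6.5) partially overlaps it — only the 107.30 mm² overlap (of its 433.50 mm²) is removed, clipping the outline — boundary = 62.97 mm. Overall, the cross-section has 2 separate islands. Total boundary length (outer) = 62.97 mm.

62.97 mm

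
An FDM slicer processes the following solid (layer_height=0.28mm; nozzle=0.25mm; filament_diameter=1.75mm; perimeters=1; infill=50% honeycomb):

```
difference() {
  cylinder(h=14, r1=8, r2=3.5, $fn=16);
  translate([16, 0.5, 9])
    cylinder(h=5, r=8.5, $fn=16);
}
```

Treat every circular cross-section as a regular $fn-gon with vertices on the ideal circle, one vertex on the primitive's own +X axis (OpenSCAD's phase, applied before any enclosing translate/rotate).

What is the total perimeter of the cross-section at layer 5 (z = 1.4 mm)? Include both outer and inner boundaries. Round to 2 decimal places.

At z = 1.4 mm: the cone contributes a regular 16-gon of circumradius 7.550 (interpolated between r1=8 and r2=3.5 at t=0.100) (perimeter = 2·16·7.550·sin(180°/16) = 47.13 mm); the cylinder at (16, 0.5) is not intersected at this z (z outside [9, 14]); Taking the first minus the rest: none of the subtracted shapes is present at this height, so the cone is unchanged — boundary = 47.13 mm. Overall, the cross-section is a single solid region. Total boundary length (outer) = 47.13 mm.

47.13 mm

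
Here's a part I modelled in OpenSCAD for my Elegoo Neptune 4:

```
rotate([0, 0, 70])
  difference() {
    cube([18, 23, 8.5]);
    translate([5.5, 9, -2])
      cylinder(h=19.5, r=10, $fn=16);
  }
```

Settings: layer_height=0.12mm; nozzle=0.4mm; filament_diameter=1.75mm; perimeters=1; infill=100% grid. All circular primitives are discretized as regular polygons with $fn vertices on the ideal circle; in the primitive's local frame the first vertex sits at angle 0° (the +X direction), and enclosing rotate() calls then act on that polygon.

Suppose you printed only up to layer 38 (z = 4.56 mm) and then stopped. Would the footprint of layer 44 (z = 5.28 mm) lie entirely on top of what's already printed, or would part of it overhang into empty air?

Compare the two slices. At z = 4.56: the cube (footprint 18×23) is included at this height (area 414.00 mm²); the r=10 cylinder at (5.5, 9) gives a regular 16-gon of circumradius 10 (constant along its height) (area = (16/2)·10.000²·sin(360°/16) = 306.15 mm²); After the difference (first − rest): starting from the 18×23 cube (414.00 mm²), the r=10 cylinder at (5.5, 9) partially overlaps it — only the 250.92 mm² overlap (of its 306.15 mm²) is removed, clipping the outline — area = 163.08 mm²; (rotated 70° about Z; rotation is an isometry so areas/perimeters/island counts are preserved). At z = 5.28: the cube is present — its section is the full 18×23 rectangle (area 414.00 mm²); the r=10 cylinder at (5.5, 9) contributes a regular 16-gon of circumradius 10 (area = (16/2)·10.000²·sin(360°/16) = 306.15 mm²); Subtracting the remaining from the first: starting from the 18×23 cube (414.00 mm²), the r=10 cylinder at (5.5, 9) partially overlaps it — only the 250.92 mm² overlap (of its 306.15 mm²) is removed, clipping the outline — area = 163.08 mm²; (rotated 70° about Z; rotation is an isometry so areas/perimeters/island counts are preserved). Checking containment: the cross-section at z = 5.28 is a subset of the cross-section at z = 4.56.

entirely on top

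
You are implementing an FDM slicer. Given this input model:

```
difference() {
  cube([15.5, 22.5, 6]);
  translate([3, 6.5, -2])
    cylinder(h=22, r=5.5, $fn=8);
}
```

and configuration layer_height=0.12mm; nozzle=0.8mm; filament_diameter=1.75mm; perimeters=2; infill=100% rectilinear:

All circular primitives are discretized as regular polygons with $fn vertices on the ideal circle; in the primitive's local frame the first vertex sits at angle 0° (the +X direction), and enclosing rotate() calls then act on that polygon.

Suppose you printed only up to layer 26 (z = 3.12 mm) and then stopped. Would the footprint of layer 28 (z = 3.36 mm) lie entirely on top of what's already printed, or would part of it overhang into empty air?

Compare the two slices. At z = 3.12: the 15.5×22.5 cube contributes its full rectangle (area 348.75 mm²); the r=5.5 cylinder at (3, 6.5) gives a regular 8-gon of circumradius 5.5 (constant along its height) (area = (8/2)·5.500²·sin(360°/8) = 85.56 mm²); After the difference (first − rest): starting from the 15.5×22.5 cube (348.75 mm²), the r=5.5 cylinder at (3, 6.5) partially overlaps it — only the 72.05 mm² overlap (of its 85.56 mm²) is removed, clipping the outline — area = 276.70 mm². At z = 3.36: the cube (footprint 15.5×22.5) is included at this height (area 348.75 mm²); the cylinder at (3, 6.5): section is a regular 8-gon, circumradius r=5.5 (area = (8/2)·5.500²·sin(360°/8) = 85.56 mm²); Subtracting the remaining from the first: starting from the 15.5×22.5 cube (348.75 mm²), the r=5.5 cylinder at (3, 6.5) partially overlaps it — only the 72.05 mm² overlap (of its 85.56 mm²) is removed, clipping the outline — area = 276.70 mm². Checking containment: the cross-section at z = 3.36 is a subset of the cross-section at z = 3.12.

entirely on top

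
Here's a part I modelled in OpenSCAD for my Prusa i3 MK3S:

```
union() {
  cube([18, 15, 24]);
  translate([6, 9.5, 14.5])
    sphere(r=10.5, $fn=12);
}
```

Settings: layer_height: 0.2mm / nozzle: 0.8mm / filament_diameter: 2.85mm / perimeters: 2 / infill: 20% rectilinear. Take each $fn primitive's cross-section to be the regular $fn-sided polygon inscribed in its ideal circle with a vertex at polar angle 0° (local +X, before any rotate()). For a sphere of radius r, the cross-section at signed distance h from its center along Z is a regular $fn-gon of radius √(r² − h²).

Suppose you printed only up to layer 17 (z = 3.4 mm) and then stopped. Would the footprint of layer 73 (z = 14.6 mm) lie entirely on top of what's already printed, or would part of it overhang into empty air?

Compare the two slices. At z = 3.4: the cube (footprint 18×15) is included at this height (area 270.00 mm²); the sphere at (6, 9.5) is absent (|z−center|=11.100 > r=10.5); Combining (union): only the 18×15 cube is present, so the union is just that shape — area = 270.00 mm². At z = 14.6: the cube is present — its section is the full 18×15 rectangle (area 270.00 mm²); the r=10.5 sphere at (6, 9.5) slices to a regular 12-gon of circumradius 10.500 (√(r²−h²) with h=0.1 from center) (area = (12/2)·10.500²·sin(360°/12) = 330.72 mm²); Merging all regions: the regions partially overlap — summed areas 600.72 mm² minus the doubly-counted overlap 223.59 mm² gives 377.13 mm² — area = 377.13 mm². Checking containment: at z = 14.6 the cross-section extends beyond the z = 3.4 cross-section by about 107.13 mm².

part overhangs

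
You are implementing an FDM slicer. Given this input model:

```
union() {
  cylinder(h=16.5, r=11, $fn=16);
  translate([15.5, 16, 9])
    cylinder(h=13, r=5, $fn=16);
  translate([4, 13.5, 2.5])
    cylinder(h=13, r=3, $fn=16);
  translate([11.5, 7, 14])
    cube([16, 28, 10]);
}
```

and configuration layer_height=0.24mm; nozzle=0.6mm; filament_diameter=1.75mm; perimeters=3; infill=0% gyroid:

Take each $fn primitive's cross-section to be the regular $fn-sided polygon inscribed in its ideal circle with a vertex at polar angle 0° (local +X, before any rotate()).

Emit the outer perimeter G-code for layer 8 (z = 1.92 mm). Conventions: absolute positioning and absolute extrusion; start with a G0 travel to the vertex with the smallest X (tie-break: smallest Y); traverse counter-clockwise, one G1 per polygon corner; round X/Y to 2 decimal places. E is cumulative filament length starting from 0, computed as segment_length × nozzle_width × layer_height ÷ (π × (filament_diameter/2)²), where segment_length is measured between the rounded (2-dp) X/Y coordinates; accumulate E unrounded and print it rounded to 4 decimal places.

G0 X-11.00 Y0.00 Z1.92
G1 X-10.16 Y-4.21 E0.2570
G1 X-7.78 Y-7.78 E0.5139
G1 X-4.21 Y-10.16 E0.7708
G1 X0.00 Y-11.00 E1.0278
G1 X4.21 Y-10.16 E1.2848
G1 X7.78 Y-7.78 E1.5417
G1 X10.16 Y-4.21 E1.7985
G1 X11.00 Y0.00 E2.0555
G1 X10.16 Y4.21 E2.3126
G1 X7.78 Y7.78 E2.5694
G1 X4.21 Y10.16 E2.8263
G1 X0.00 Y11.00 E3.0833
G1 X-4.21 Y10.16 E3.3403
G1 X-7.78 Y7.78 E3.5972
G1 X-10.16 Y4.21 E3.8541
G1 X-11.00 Y0.00 E4.1111

At z = 1.92 mm: the r=11 cylinder gives a regular 16-gon of circumradius 11 (constant along its height); the cylinder at (15.5, 16) does not reach this height (z outside [9, 22]); the cylinder at (4, 13.5) is absent (z outside [2.5, 15.5]); the cube at (11.5, 7) is absent (z outside [14, 24]); Merging all regions: only the r=11 cylinder is present, so the union is just that shape — 1 connected region. The outline is a single polygon with 16 vertices. Extrusion per mm of travel: 0.6 × 0.24 / (π × 0.875²) = 0.059868. Accumulating E over each segment gives final E = 4.1111.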